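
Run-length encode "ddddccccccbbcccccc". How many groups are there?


Input: ddddccccccbbcccccc
Scanning for consecutive runs:
  Group 1: 'd' x 4 (positions 0-3)
  Group 2: 'c' x 6 (positions 4-9)
  Group 3: 'b' x 2 (positions 10-11)
  Group 4: 'c' x 6 (positions 12-17)
Total groups: 4

4


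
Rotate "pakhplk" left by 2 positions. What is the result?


Input: "pakhplk", rotate left by 2
First 2 characters: "pa"
Remaining characters: "khplk"
Concatenate remaining + first: "khplk" + "pa" = "khplkpa"

khplkpa


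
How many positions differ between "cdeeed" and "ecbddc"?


Comparing "cdeeed" and "ecbddc" position by position:
  Position 0: 'c' vs 'e' => DIFFER
  Position 1: 'd' vs 'c' => DIFFER
  Position 2: 'e' vs 'b' => DIFFER
  Position 3: 'e' vs 'd' => DIFFER
  Position 4: 'e' vs 'd' => DIFFER
  Position 5: 'd' vs 'c' => DIFFER
Positions that differ: 6

6


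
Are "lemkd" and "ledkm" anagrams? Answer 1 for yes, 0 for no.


Strings: "lemkd", "ledkm"
Sorted first:  deklm
Sorted second: deklm
Sorted forms match => anagrams

1


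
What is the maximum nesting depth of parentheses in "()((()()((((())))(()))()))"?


Input: "()((()()((((())))(()))()))"
Tracking depth:
  Position 0 '(': depth becomes 1
  Position 1 ')': depth becomes 0
  Position 2 '(': depth becomes 1
  Position 3 '(': depth becomes 2
  Position 4 '(': depth becomes 3
  Position 5 ')': depth becomes 2
  Position 6 '(': depth becomes 3
  Position 7 ')': depth becomes 2
  Position 8 '(': depth becomes 3
  Position 9 '(': depth becomes 4
  Position 10 '(': depth becomes 5
  Position 11 '(': depth becomes 6
  Position 12 '(': depth becomes 7
  Position 13 ')': depth becomes 6
  Position 14 ')': depth becomes 5
  Position 15 ')': depth becomes 4
  Position 16 ')': depth becomes 3
  Position 17 '(': depth becomes 4
  Position 18 '(': depth becomes 5
  Position 19 ')': depth becomes 4
  Position 20 ')': depth becomes 3
  Position 21 ')': depth becomes 2
  Position 22 '(': depth becomes 3
  Position 23 ')': depth becomes 2
  Position 24 ')': depth becomes 1
  Position 25 ')': depth becomes 0
Maximum depth reached: 7

7


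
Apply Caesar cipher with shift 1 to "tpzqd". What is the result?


Caesar cipher: shift "tpzqd" by 1
  't' (pos 19) + 1 = pos 20 = 'u'
  'p' (pos 15) + 1 = pos 16 = 'q'
  'z' (pos 25) + 1 = pos 0 = 'a'
  'q' (pos 16) + 1 = pos 17 = 'r'
  'd' (pos 3) + 1 = pos 4 = 'e'
Result: uqare

uqare


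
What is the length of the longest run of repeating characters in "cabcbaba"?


Input: "cabcbaba"
Scanning for longest run:
  Position 1 ('a'): new char, reset run to 1
  Position 2 ('b'): new char, reset run to 1
  Position 3 ('c'): new char, reset run to 1
  Position 4 ('b'): new char, reset run to 1
  Position 5 ('a'): new char, reset run to 1
  Position 6 ('b'): new char, reset run to 1
  Position 7 ('a'): new char, reset run to 1
Longest run: 'c' with length 1

1


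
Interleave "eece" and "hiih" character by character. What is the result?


Interleaving "eece" and "hiih":
  Position 0: 'e' from first, 'h' from second => "eh"
  Position 1: 'e' from first, 'i' from second => "ei"
  Position 2: 'c' from first, 'i' from second => "ci"
  Position 3: 'e' from first, 'h' from second => "eh"
Result: eheicieh

eheicieh


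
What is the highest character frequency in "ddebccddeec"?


Input: ddebccddeec
Character counts:
  'b': 1
  'c': 3
  'd': 4
  'e': 3
Maximum frequency: 4

4


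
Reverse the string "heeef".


Input: heeef
Reading characters right to left:
  Position 4: 'f'
  Position 3: 'e'
  Position 2: 'e'
  Position 1: 'e'
  Position 0: 'h'
Reversed: feeeh

feeeh


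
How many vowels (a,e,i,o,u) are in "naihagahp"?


Input: naihagahp
Checking each character:
  'n' at position 0: consonant
  'a' at position 1: vowel (running total: 1)
  'i' at position 2: vowel (running total: 2)
  'h' at position 3: consonant
  'a' at position 4: vowel (running total: 3)
  'g' at position 5: consonant
  'a' at position 6: vowel (running total: 4)
  'h' at position 7: consonant
  'p' at position 8: consonant
Total vowels: 4

4


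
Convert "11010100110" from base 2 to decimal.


Input: "11010100110" in base 2
Positional expansion:
  Digit '1' (value 1) x 2^10 = 1024
  Digit '1' (value 1) x 2^9 = 512
  Digit '0' (value 0) x 2^8 = 0
  Digit '1' (value 1) x 2^7 = 128
  Digit '0' (value 0) x 2^6 = 0
  Digit '1' (value 1) x 2^5 = 32
  Digit '0' (value 0) x 2^4 = 0
  Digit '0' (value 0) x 2^3 = 0
  Digit '1' (value 1) x 2^2 = 4
  Digit '1' (value 1) x 2^1 = 2
  Digit '0' (value 0) x 2^0 = 0
Sum = 1702

1702


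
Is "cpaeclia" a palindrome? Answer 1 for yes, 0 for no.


Input: cpaeclia
Reversed: ailceapc
  Compare pos 0 ('c') with pos 7 ('a'): MISMATCH
  Compare pos 1 ('p') with pos 6 ('i'): MISMATCH
  Compare pos 2 ('a') with pos 5 ('l'): MISMATCH
  Compare pos 3 ('e') with pos 4 ('c'): MISMATCH
Result: not a palindrome

0


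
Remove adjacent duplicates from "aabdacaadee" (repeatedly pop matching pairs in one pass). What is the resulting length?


Input: aabdacaadee
Stack-based adjacent duplicate removal:
  Read 'a': push. Stack: a
  Read 'a': matches stack top 'a' => pop. Stack: (empty)
  Read 'b': push. Stack: b
  Read 'd': push. Stack: bd
  Read 'a': push. Stack: bda
  Read 'c': push. Stack: bdac
  Read 'a': push. Stack: bdaca
  Read 'a': matches stack top 'a' => pop. Stack: bdac
  Read 'd': push. Stack: bdacd
  Read 'e': push. Stack: bdacde
  Read 'e': matches stack top 'e' => pop. Stack: bdacd
Final stack: "bdacd" (length 5)

5


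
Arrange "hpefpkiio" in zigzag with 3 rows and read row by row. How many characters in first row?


Zigzag "hpefpkiio" into 3 rows:
Placing characters:
  'h' => row 0
  'p' => row 1
  'e' => row 2
  'f' => row 1
  'p' => row 0
  'k' => row 1
  'i' => row 2
  'i' => row 1
  'o' => row 0
Rows:
  Row 0: "hpo"
  Row 1: "pfki"
  Row 2: "ei"
First row length: 3

3


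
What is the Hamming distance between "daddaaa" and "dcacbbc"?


Comparing "daddaaa" and "dcacbbc" position by position:
  Position 0: 'd' vs 'd' => same
  Position 1: 'a' vs 'c' => differ
  Position 2: 'd' vs 'a' => differ
  Position 3: 'd' vs 'c' => differ
  Position 4: 'a' vs 'b' => differ
  Position 5: 'a' vs 'b' => differ
  Position 6: 'a' vs 'c' => differ
Total differences (Hamming distance): 6

6


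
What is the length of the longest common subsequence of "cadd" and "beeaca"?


LCS of "cadd" and "beeaca"
DP table:
           b    e    e    a    c    a
      0    0    0    0    0    0    0
  c   0    0    0    0    0    1    1
  a   0    0    0    0    1    1    2
  d   0    0    0    0    1    1    2
  d   0    0    0    0    1    1    2
LCS length = dp[4][6] = 2

2


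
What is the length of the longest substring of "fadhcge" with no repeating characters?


Input: "fadhcge"
Sliding window (track last position of each char):
  Position 0 ('f'): window [0,0] length 1 -- new best
  Position 1 ('a'): window [0,1] length 2 -- new best
  Position 2 ('d'): window [0,2] length 3 -- new best
  Position 3 ('h'): window [0,3] length 4 -- new best
  Position 4 ('c'): window [0,4] length 5 -- new best
  Position 5 ('g'): window [0,5] length 6 -- new best
  Position 6 ('e'): window [0,6] length 7 -- new best
Longest substring with no repeats: "fadhcge" with length 7

7


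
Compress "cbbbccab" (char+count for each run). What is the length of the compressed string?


Input: cbbbccab
Runs:
  'c' x 1 => "c1"
  'b' x 3 => "b3"
  'c' x 2 => "c2"
  'a' x 1 => "a1"
  'b' x 1 => "b1"
Compressed: "c1b3c2a1b1"
Compressed length: 10

10


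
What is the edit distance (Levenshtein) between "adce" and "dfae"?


Computing edit distance: "adce" -> "dfae"
DP table:
           d    f    a    e
      0    1    2    3    4
  a   1    1    2    2    3
  d   2    1    2    3    3
  c   3    2    2    3    4
  e   4    3    3    3    3
Edit distance = dp[4][4] = 3

3


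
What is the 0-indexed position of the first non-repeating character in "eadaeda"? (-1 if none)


Input: eadaeda
Character frequencies:
  'a': 3
  'd': 2
  'e': 2
Scanning left to right for freq == 1:
  Position 0 ('e'): freq=2, skip
  Position 1 ('a'): freq=3, skip
  Position 2 ('d'): freq=2, skip
  Position 3 ('a'): freq=3, skip
  Position 4 ('e'): freq=2, skip
  Position 5 ('d'): freq=2, skip
  Position 6 ('a'): freq=3, skip
  No unique character found => answer = -1

-1


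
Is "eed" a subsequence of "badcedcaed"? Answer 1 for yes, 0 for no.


Check if "eed" is a subsequence of "badcedcaed"
Greedy scan:
  Position 0 ('b'): no match needed
  Position 1 ('a'): no match needed
  Position 2 ('d'): no match needed
  Position 3 ('c'): no match needed
  Position 4 ('e'): matches sub[0] = 'e'
  Position 5 ('d'): no match needed
  Position 6 ('c'): no match needed
  Position 7 ('a'): no match needed
  Position 8 ('e'): matches sub[1] = 'e'
  Position 9 ('d'): matches sub[2] = 'd'
All 3 characters matched => is a subsequence

1


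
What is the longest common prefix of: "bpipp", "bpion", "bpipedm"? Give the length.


Words: bpipp, bpion, bpipedm
  Position 0: all 'b' => match
  Position 1: all 'p' => match
  Position 2: all 'i' => match
  Position 3: ('p', 'o', 'p') => mismatch, stop
LCP = "bpi" (length 3)

3


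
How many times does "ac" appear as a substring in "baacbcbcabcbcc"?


Searching for "ac" in "baacbcbcabcbcc"
Scanning each position:
  Position 0: "ba" => no
  Position 1: "aa" => no
  Position 2: "ac" => MATCH
  Position 3: "cb" => no
  Position 4: "bc" => no
  Position 5: "cb" => no
  Position 6: "bc" => no
  Position 7: "ca" => no
  Position 8: "ab" => no
  Position 9: "bc" => no
  Position 10: "cb" => no
  Position 11: "bc" => no
  Position 12: "cc" => no
Total occurrences: 1

1


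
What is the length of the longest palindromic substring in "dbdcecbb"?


Input: "dbdcecbb"
Checking substrings for palindromes:
  [0:3] "dbd" (len 3) => palindrome
  [3:6] "cec" (len 3) => palindrome
  [6:8] "bb" (len 2) => palindrome
Longest palindromic substring: "dbd" with length 3

3


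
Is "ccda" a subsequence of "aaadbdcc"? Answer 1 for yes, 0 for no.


Check if "ccda" is a subsequence of "aaadbdcc"
Greedy scan:
  Position 0 ('a'): no match needed
  Position 1 ('a'): no match needed
  Position 2 ('a'): no match needed
  Position 3 ('d'): no match needed
  Position 4 ('b'): no match needed
  Position 5 ('d'): no match needed
  Position 6 ('c'): matches sub[0] = 'c'
  Position 7 ('c'): matches sub[1] = 'c'
Only matched 2/4 characters => not a subsequence

0


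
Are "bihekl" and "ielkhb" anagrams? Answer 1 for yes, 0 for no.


Strings: "bihekl", "ielkhb"
Sorted first:  behikl
Sorted second: behikl
Sorted forms match => anagrams

1


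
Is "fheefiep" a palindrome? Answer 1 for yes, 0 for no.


Input: fheefiep
Reversed: peifeehf
  Compare pos 0 ('f') with pos 7 ('p'): MISMATCH
  Compare pos 1 ('h') with pos 6 ('e'): MISMATCH
  Compare pos 2 ('e') with pos 5 ('i'): MISMATCH
  Compare pos 3 ('e') with pos 4 ('f'): MISMATCH
Result: not a palindrome

0


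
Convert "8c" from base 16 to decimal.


Input: "8c" in base 16
Positional expansion:
  Digit '8' (value 8) x 16^1 = 128
  Digit 'c' (value 12) x 16^0 = 12
Sum = 140

140


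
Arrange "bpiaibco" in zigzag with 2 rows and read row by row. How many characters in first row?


Zigzag "bpiaibco" into 2 rows:
Placing characters:
  'b' => row 0
  'p' => row 1
  'i' => row 0
  'a' => row 1
  'i' => row 0
  'b' => row 1
  'c' => row 0
  'o' => row 1
Rows:
  Row 0: "biic"
  Row 1: "pabo"
First row length: 4

4


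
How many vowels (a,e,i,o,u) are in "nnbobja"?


Input: nnbobja
Checking each character:
  'n' at position 0: consonant
  'n' at position 1: consonant
  'b' at position 2: consonant
  'o' at position 3: vowel (running total: 1)
  'b' at position 4: consonant
  'j' at position 5: consonant
  'a' at position 6: vowel (running total: 2)
Total vowels: 2

2


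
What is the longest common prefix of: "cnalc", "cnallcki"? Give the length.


Words: cnalc, cnallcki
  Position 0: all 'c' => match
  Position 1: all 'n' => match
  Position 2: all 'a' => match
  Position 3: all 'l' => match
  Position 4: ('c', 'l') => mismatch, stop
LCP = "cnal" (length 4)

4


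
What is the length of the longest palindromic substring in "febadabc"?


Input: "febadabc"
Checking substrings for palindromes:
  [2:7] "badab" (len 5) => palindrome
  [3:6] "ada" (len 3) => palindrome
Longest palindromic substring: "badab" with length 5

5


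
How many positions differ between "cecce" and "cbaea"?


Comparing "cecce" and "cbaea" position by position:
  Position 0: 'c' vs 'c' => same
  Position 1: 'e' vs 'b' => DIFFER
  Position 2: 'c' vs 'a' => DIFFER
  Position 3: 'c' vs 'e' => DIFFER
  Position 4: 'e' vs 'a' => DIFFER
Positions that differ: 4

4


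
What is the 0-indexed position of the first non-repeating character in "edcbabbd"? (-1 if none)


Input: edcbabbd
Character frequencies:
  'a': 1
  'b': 3
  'c': 1
  'd': 2
  'e': 1
Scanning left to right for freq == 1:
  Position 0 ('e'): unique! => answer = 0

0


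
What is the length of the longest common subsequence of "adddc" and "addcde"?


LCS of "adddc" and "addcde"
DP table:
           a    d    d    c    d    e
      0    0    0    0    0    0    0
  a   0    1    1    1    1    1    1
  d   0    1    2    2    2    2    2
  d   0    1    2    3    3    3    3
  d   0    1    2    3    3    4    4
  c   0    1    2    3    4    4    4
LCS length = dp[5][6] = 4

4


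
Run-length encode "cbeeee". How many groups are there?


Input: cbeeee
Scanning for consecutive runs:
  Group 1: 'c' x 1 (positions 0-0)
  Group 2: 'b' x 1 (positions 1-1)
  Group 3: 'e' x 4 (positions 2-5)
Total groups: 3

3


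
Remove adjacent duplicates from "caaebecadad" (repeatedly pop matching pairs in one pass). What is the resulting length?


Input: caaebecadad
Stack-based adjacent duplicate removal:
  Read 'c': push. Stack: c
  Read 'a': push. Stack: ca
  Read 'a': matches stack top 'a' => pop. Stack: c
  Read 'e': push. Stack: ce
  Read 'b': push. Stack: ceb
  Read 'e': push. Stack: cebe
  Read 'c': push. Stack: cebec
  Read 'a': push. Stack: cebeca
  Read 'd': push. Stack: cebecad
  Read 'a': push. Stack: cebecada
  Read 'd': push. Stack: cebecadad
Final stack: "cebecadad" (length 9)

9


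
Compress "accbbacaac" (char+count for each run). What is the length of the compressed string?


Input: accbbacaac
Runs:
  'a' x 1 => "a1"
  'c' x 2 => "c2"
  'b' x 2 => "b2"
  'a' x 1 => "a1"
  'c' x 1 => "c1"
  'a' x 2 => "a2"
  'c' x 1 => "c1"
Compressed: "a1c2b2a1c1a2c1"
Compressed length: 14

14


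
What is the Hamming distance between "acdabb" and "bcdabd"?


Comparing "acdabb" and "bcdabd" position by position:
  Position 0: 'a' vs 'b' => differ
  Position 1: 'c' vs 'c' => same
  Position 2: 'd' vs 'd' => same
  Position 3: 'a' vs 'a' => same
  Position 4: 'b' vs 'b' => same
  Position 5: 'b' vs 'd' => differ
Total differences (Hamming distance): 2

2


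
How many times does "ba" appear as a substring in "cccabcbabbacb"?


Searching for "ba" in "cccabcbabbacb"
Scanning each position:
  Position 0: "cc" => no
  Position 1: "cc" => no
  Position 2: "ca" => no
  Position 3: "ab" => no
  Position 4: "bc" => no
  Position 5: "cb" => no
  Position 6: "ba" => MATCH
  Position 7: "ab" => no
  Position 8: "bb" => no
  Position 9: "ba" => MATCH
  Position 10: "ac" => no
  Position 11: "cb" => no
Total occurrences: 2

2


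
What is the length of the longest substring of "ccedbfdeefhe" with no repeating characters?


Input: "ccedbfdeefhe"
Sliding window (track last position of each char):
  Position 0 ('c'): window [0,0] length 1 -- new best
  Position 1 ('c'): repeat (last at 0), move window start to 1
  Position 1 ('c'): window [1,1] length 1
  Position 2 ('e'): window [1,2] length 2 -- new best
  Position 3 ('d'): window [1,3] length 3 -- new best
  Position 4 ('b'): window [1,4] length 4 -- new best
  Position 5 ('f'): window [1,5] length 5 -- new best
  Position 6 ('d'): repeat (last at 3), move window start to 4
  Position 6 ('d'): window [4,6] length 3
  Position 7 ('e'): window [4,7] length 4
  Position 8 ('e'): repeat (last at 7), move window start to 8
  Position 8 ('e'): window [8,8] length 1
  Position 9 ('f'): window [8,9] length 2
  Position 10 ('h'): window [8,10] length 3
  Position 11 ('e'): repeat (last at 8), move window start to 9
  Position 11 ('e'): window [9,11] length 3
Longest substring with no repeats: "cedbf" with length 5

5


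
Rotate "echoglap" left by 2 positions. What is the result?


Input: "echoglap", rotate left by 2
First 2 characters: "ec"
Remaining characters: "hoglap"
Concatenate remaining + first: "hoglap" + "ec" = "hoglapec"

hoglapec


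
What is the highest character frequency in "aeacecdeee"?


Input: aeacecdeee
Character counts:
  'a': 2
  'c': 2
  'd': 1
  'e': 5
Maximum frequency: 5

5


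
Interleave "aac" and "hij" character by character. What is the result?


Interleaving "aac" and "hij":
  Position 0: 'a' from first, 'h' from second => "ah"
  Position 1: 'a' from first, 'i' from second => "ai"
  Position 2: 'c' from first, 'j' from second => "cj"
Result: ahaicj

ahaicj


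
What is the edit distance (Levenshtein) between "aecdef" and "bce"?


Computing edit distance: "aecdef" -> "bce"
DP table:
           b    c    e
      0    1    2    3
  a   1    1    2    3
  e   2    2    2    2
  c   3    3    2    3
  d   4    4    3    3
  e   5    5    4    3
  f   6    6    5    4
Edit distance = dp[6][3] = 4

4


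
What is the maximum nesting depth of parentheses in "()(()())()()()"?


Input: "()(()())()()()"
Tracking depth:
  Position 0 '(': depth becomes 1
  Position 1 ')': depth becomes 0
  Position 2 '(': depth becomes 1
  Position 3 '(': depth becomes 2
  Position 4 ')': depth becomes 1
  Position 5 '(': depth becomes 2
  Position 6 ')': depth becomes 1
  Position 7 ')': depth becomes 0
  Position 8 '(': depth becomes 1
  Position 9 ')': depth becomes 0
  Position 10 '(': depth becomes 1
  Position 11 ')': depth becomes 0
  Position 12 '(': depth becomes 1
  Position 13 ')': depth becomes 0
Maximum depth reached: 2

2


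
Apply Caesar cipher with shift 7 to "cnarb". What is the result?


Caesar cipher: shift "cnarb" by 7
  'c' (pos 2) + 7 = pos 9 = 'j'
  'n' (pos 13) + 7 = pos 20 = 'u'
  'a' (pos 0) + 7 = pos 7 = 'h'
  'r' (pos 17) + 7 = pos 24 = 'y'
  'b' (pos 1) + 7 = pos 8 = 'i'
Result: juhyi

juhyi


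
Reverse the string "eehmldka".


Input: eehmldka
Reading characters right to left:
  Position 7: 'a'
  Position 6: 'k'
  Position 5: 'd'
  Position 4: 'l'
  Position 3: 'm'
  Position 2: 'h'
  Position 1: 'e'
  Position 0: 'e'
Reversed: akdlmhee

akdlmhee


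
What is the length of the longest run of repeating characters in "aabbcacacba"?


Input: "aabbcacacba"
Scanning for longest run:
  Position 1 ('a'): continues run of 'a', length=2
  Position 2 ('b'): new char, reset run to 1
  Position 3 ('b'): continues run of 'b', length=2
  Position 4 ('c'): new char, reset run to 1
  Position 5 ('a'): new char, reset run to 1
  Position 6 ('c'): new char, reset run to 1
  Position 7 ('a'): new char, reset run to 1
  Position 8 ('c'): new char, reset run to 1
  Position 9 ('b'): new char, reset run to 1
  Position 10 ('a'): new char, reset run to 1
Longest run: 'a' with length 2

2


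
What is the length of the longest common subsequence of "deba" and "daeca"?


LCS of "deba" and "daeca"
DP table:
           d    a    e    c    a
      0    0    0    0    0    0
  d   0    1    1    1    1    1
  e   0    1    1    2    2    2
  b   0    1    1    2    2    2
  a   0    1    2    2    2    3
LCS length = dp[4][5] = 3

3


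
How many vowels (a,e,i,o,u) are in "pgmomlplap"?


Input: pgmomlplap
Checking each character:
  'p' at position 0: consonant
  'g' at position 1: consonant
  'm' at position 2: consonant
  'o' at position 3: vowel (running total: 1)
  'm' at position 4: consonant
  'l' at position 5: consonant
  'p' at position 6: consonant
  'l' at position 7: consonant
  'a' at position 8: vowel (running total: 2)
  'p' at position 9: consonant
Total vowels: 2

2


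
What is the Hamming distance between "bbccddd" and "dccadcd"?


Comparing "bbccddd" and "dccadcd" position by position:
  Position 0: 'b' vs 'd' => differ
  Position 1: 'b' vs 'c' => differ
  Position 2: 'c' vs 'c' => same
  Position 3: 'c' vs 'a' => differ
  Position 4: 'd' vs 'd' => same
  Position 5: 'd' vs 'c' => differ
  Position 6: 'd' vs 'd' => same
Total differences (Hamming distance): 4

4


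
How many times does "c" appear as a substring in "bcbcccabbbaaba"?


Searching for "c" in "bcbcccabbbaaba"
Scanning each position:
  Position 0: "b" => no
  Position 1: "c" => MATCH
  Position 2: "b" => no
  Position 3: "c" => MATCH
  Position 4: "c" => MATCH
  Position 5: "c" => MATCH
  Position 6: "a" => no
  Position 7: "b" => no
  Position 8: "b" => no
  Position 9: "b" => no
  Position 10: "a" => no
  Position 11: "a" => no
  Position 12: "b" => no
  Position 13: "a" => no
Total occurrences: 4

4


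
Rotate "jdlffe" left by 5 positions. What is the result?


Input: "jdlffe", rotate left by 5
First 5 characters: "jdlff"
Remaining characters: "e"
Concatenate remaining + first: "e" + "jdlff" = "ejdlff"

ejdlff


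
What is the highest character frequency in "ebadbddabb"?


Input: ebadbddabb
Character counts:
  'a': 2
  'b': 4
  'd': 3
  'e': 1
Maximum frequency: 4

4


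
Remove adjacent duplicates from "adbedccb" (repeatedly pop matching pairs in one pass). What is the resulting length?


Input: adbedccb
Stack-based adjacent duplicate removal:
  Read 'a': push. Stack: a
  Read 'd': push. Stack: ad
  Read 'b': push. Stack: adb
  Read 'e': push. Stack: adbe
  Read 'd': push. Stack: adbed
  Read 'c': push. Stack: adbedc
  Read 'c': matches stack top 'c' => pop. Stack: adbed
  Read 'b': push. Stack: adbedb
Final stack: "adbedb" (length 6)

6


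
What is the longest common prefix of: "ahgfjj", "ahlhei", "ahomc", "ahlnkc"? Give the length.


Words: ahgfjj, ahlhei, ahomc, ahlnkc
  Position 0: all 'a' => match
  Position 1: all 'h' => match
  Position 2: ('g', 'l', 'o', 'l') => mismatch, stop
LCP = "ah" (length 2)

2


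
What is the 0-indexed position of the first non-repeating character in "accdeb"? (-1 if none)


Input: accdeb
Character frequencies:
  'a': 1
  'b': 1
  'c': 2
  'd': 1
  'e': 1
Scanning left to right for freq == 1:
  Position 0 ('a'): unique! => answer = 0

0


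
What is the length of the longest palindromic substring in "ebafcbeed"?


Input: "ebafcbeed"
Checking substrings for palindromes:
  [6:8] "ee" (len 2) => palindrome
Longest palindromic substring: "ee" with length 2

2


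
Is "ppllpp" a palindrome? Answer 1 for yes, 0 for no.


Input: ppllpp
Reversed: ppllpp
  Compare pos 0 ('p') with pos 5 ('p'): match
  Compare pos 1 ('p') with pos 4 ('p'): match
  Compare pos 2 ('l') with pos 3 ('l'): match
Result: palindrome

1


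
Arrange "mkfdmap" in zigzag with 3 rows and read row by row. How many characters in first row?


Zigzag "mkfdmap" into 3 rows:
Placing characters:
  'm' => row 0
  'k' => row 1
  'f' => row 2
  'd' => row 1
  'm' => row 0
  'a' => row 1
  'p' => row 2
Rows:
  Row 0: "mm"
  Row 1: "kda"
  Row 2: "fp"
First row length: 2

2


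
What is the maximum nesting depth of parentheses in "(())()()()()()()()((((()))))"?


Input: "(())()()()()()()()((((()))))"
Tracking depth:
  Position 0 '(': depth becomes 1
  Position 1 '(': depth becomes 2
  Position 2 ')': depth becomes 1
  Position 3 ')': depth becomes 0
  Position 4 '(': depth becomes 1
  Position 5 ')': depth becomes 0
  Position 6 '(': depth becomes 1
  Position 7 ')': depth becomes 0
  Position 8 '(': depth becomes 1
  Position 9 ')': depth becomes 0
  Position 10 '(': depth becomes 1
  Position 11 ')': depth becomes 0
  Position 12 '(': depth becomes 1
  Position 13 ')': depth becomes 0
  Position 14 '(': depth becomes 1
  Position 15 ')': depth becomes 0
  Position 16 '(': depth becomes 1
  Position 17 ')': depth becomes 0
  Position 18 '(': depth becomes 1
  Position 19 '(': depth becomes 2
  Position 20 '(': depth becomes 3
  Position 21 '(': depth becomes 4
  Position 22 '(': depth becomes 5
  Position 23 ')': depth becomes 4
  Position 24 ')': depth becomes 3
  Position 25 ')': depth becomes 2
  Position 26 ')': depth becomes 1
  Position 27 ')': depth becomes 0
Maximum depth reached: 5

5


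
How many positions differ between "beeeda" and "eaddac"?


Comparing "beeeda" and "eaddac" position by position:
  Position 0: 'b' vs 'e' => DIFFER
  Position 1: 'e' vs 'a' => DIFFER
  Position 2: 'e' vs 'd' => DIFFER
  Position 3: 'e' vs 'd' => DIFFER
  Position 4: 'd' vs 'a' => DIFFER
  Position 5: 'a' vs 'c' => DIFFER
Positions that differ: 6

6


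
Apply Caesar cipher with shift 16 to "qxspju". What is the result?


Caesar cipher: shift "qxspju" by 16
  'q' (pos 16) + 16 = pos 6 = 'g'
  'x' (pos 23) + 16 = pos 13 = 'n'
  's' (pos 18) + 16 = pos 8 = 'i'
  'p' (pos 15) + 16 = pos 5 = 'f'
  'j' (pos 9) + 16 = pos 25 = 'z'
  'u' (pos 20) + 16 = pos 10 = 'k'
Result: gnifzk

gnifzk


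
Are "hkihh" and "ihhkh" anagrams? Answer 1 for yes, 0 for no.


Strings: "hkihh", "ihhkh"
Sorted first:  hhhik
Sorted second: hhhik
Sorted forms match => anagrams

1


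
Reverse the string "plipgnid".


Input: plipgnid
Reading characters right to left:
  Position 7: 'd'
  Position 6: 'i'
  Position 5: 'n'
  Position 4: 'g'
  Position 3: 'p'
  Position 2: 'i'
  Position 1: 'l'
  Position 0: 'p'
Reversed: dingpilp

dingpilp


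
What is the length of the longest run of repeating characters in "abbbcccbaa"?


Input: "abbbcccbaa"
Scanning for longest run:
  Position 1 ('b'): new char, reset run to 1
  Position 2 ('b'): continues run of 'b', length=2
  Position 3 ('b'): continues run of 'b', length=3
  Position 4 ('c'): new char, reset run to 1
  Position 5 ('c'): continues run of 'c', length=2
  Position 6 ('c'): continues run of 'c', length=3
  Position 7 ('b'): new char, reset run to 1
  Position 8 ('a'): new char, reset run to 1
  Position 9 ('a'): continues run of 'a', length=2
Longest run: 'b' with length 3

3


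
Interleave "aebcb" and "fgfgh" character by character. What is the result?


Interleaving "aebcb" and "fgfgh":
  Position 0: 'a' from first, 'f' from second => "af"
  Position 1: 'e' from first, 'g' from second => "eg"
  Position 2: 'b' from first, 'f' from second => "bf"
  Position 3: 'c' from first, 'g' from second => "cg"
  Position 4: 'b' from first, 'h' from second => "bh"
Result: afegbfcgbh

afegbfcgbh


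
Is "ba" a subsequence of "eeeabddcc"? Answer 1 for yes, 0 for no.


Check if "ba" is a subsequence of "eeeabddcc"
Greedy scan:
  Position 0 ('e'): no match needed
  Position 1 ('e'): no match needed
  Position 2 ('e'): no match needed
  Position 3 ('a'): no match needed
  Position 4 ('b'): matches sub[0] = 'b'
  Position 5 ('d'): no match needed
  Position 6 ('d'): no match needed
  Position 7 ('c'): no match needed
  Position 8 ('c'): no match needed
Only matched 1/2 characters => not a subsequence

0


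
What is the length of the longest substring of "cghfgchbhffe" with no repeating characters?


Input: "cghfgchbhffe"
Sliding window (track last position of each char):
  Position 0 ('c'): window [0,0] length 1 -- new best
  Position 1 ('g'): window [0,1] length 2 -- new best
  Position 2 ('h'): window [0,2] length 3 -- new best
  Position 3 ('f'): window [0,3] length 4 -- new best
  Position 4 ('g'): repeat (last at 1), move window start to 2
  Position 4 ('g'): window [2,4] length 3
  Position 5 ('c'): window [2,5] length 4
  Position 6 ('h'): repeat (last at 2), move window start to 3
  Position 6 ('h'): window [3,6] length 4
  Position 7 ('b'): window [3,7] length 5 -- new best
  Position 8 ('h'): repeat (last at 6), move window start to 7
  Position 8 ('h'): window [7,8] length 2
  Position 9 ('f'): window [7,9] length 3
  Position 10 ('f'): repeat (last at 9), move window start to 10
  Position 10 ('f'): window [10,10] length 1
  Position 11 ('e'): window [10,11] length 2
Longest substring with no repeats: "fgchb" with length 5

5


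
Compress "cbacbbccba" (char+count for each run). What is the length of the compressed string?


Input: cbacbbccba
Runs:
  'c' x 1 => "c1"
  'b' x 1 => "b1"
  'a' x 1 => "a1"
  'c' x 1 => "c1"
  'b' x 2 => "b2"
  'c' x 2 => "c2"
  'b' x 1 => "b1"
  'a' x 1 => "a1"
Compressed: "c1b1a1c1b2c2b1a1"
Compressed length: 16

16


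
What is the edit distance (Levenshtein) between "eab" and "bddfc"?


Computing edit distance: "eab" -> "bddfc"
DP table:
           b    d    d    f    c
      0    1    2    3    4    5
  e   1    1    2    3    4    5
  a   2    2    2    3    4    5
  b   3    2    3    3    4    5
Edit distance = dp[3][5] = 5

5


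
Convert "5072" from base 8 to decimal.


Input: "5072" in base 8
Positional expansion:
  Digit '5' (value 5) x 8^3 = 2560
  Digit '0' (value 0) x 8^2 = 0
  Digit '7' (value 7) x 8^1 = 56
  Digit '2' (value 2) x 8^0 = 2
Sum = 2618

2618


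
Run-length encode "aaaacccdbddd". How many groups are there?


Input: aaaacccdbddd
Scanning for consecutive runs:
  Group 1: 'a' x 4 (positions 0-3)
  Group 2: 'c' x 3 (positions 4-6)
  Group 3: 'd' x 1 (positions 7-7)
  Group 4: 'b' x 1 (positions 8-8)
  Group 5: 'd' x 3 (positions 9-11)
Total groups: 5

5


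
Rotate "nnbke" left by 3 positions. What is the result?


Input: "nnbke", rotate left by 3
First 3 characters: "nnb"
Remaining characters: "ke"
Concatenate remaining + first: "ke" + "nnb" = "kennb"

kennb


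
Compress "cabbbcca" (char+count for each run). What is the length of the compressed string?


Input: cabbbcca
Runs:
  'c' x 1 => "c1"
  'a' x 1 => "a1"
  'b' x 3 => "b3"
  'c' x 2 => "c2"
  'a' x 1 => "a1"
Compressed: "c1a1b3c2a1"
Compressed length: 10

10


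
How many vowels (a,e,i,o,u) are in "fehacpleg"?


Input: fehacpleg
Checking each character:
  'f' at position 0: consonant
  'e' at position 1: vowel (running total: 1)
  'h' at position 2: consonant
  'a' at position 3: vowel (running total: 2)
  'c' at position 4: consonant
  'p' at position 5: consonant
  'l' at position 6: consonant
  'e' at position 7: vowel (running total: 3)
  'g' at position 8: consonant
Total vowels: 3

3


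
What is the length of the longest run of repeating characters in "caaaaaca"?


Input: "caaaaaca"
Scanning for longest run:
  Position 1 ('a'): new char, reset run to 1
  Position 2 ('a'): continues run of 'a', length=2
  Position 3 ('a'): continues run of 'a', length=3
  Position 4 ('a'): continues run of 'a', length=4
  Position 5 ('a'): continues run of 'a', length=5
  Position 6 ('c'): new char, reset run to 1
  Position 7 ('a'): new char, reset run to 1
Longest run: 'a' with length 5

5


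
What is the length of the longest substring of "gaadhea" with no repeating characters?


Input: "gaadhea"
Sliding window (track last position of each char):
  Position 0 ('g'): window [0,0] length 1 -- new best
  Position 1 ('a'): window [0,1] length 2 -- new best
  Position 2 ('a'): repeat (last at 1), move window start to 2
  Position 2 ('a'): window [2,2] length 1
  Position 3 ('d'): window [2,3] length 2
  Position 4 ('h'): window [2,4] length 3 -- new best
  Position 5 ('e'): window [2,5] length 4 -- new best
  Position 6 ('a'): repeat (last at 2), move window start to 3
  Position 6 ('a'): window [3,6] length 4
Longest substring with no repeats: "adhe" with length 4

4


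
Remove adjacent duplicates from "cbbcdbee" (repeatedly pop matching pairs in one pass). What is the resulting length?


Input: cbbcdbee
Stack-based adjacent duplicate removal:
  Read 'c': push. Stack: c
  Read 'b': push. Stack: cb
  Read 'b': matches stack top 'b' => pop. Stack: c
  Read 'c': matches stack top 'c' => pop. Stack: (empty)
  Read 'd': push. Stack: d
  Read 'b': push. Stack: db
  Read 'e': push. Stack: dbe
  Read 'e': matches stack top 'e' => pop. Stack: db
Final stack: "db" (length 2)

2


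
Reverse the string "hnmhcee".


Input: hnmhcee
Reading characters right to left:
  Position 6: 'e'
  Position 5: 'e'
  Position 4: 'c'
  Position 3: 'h'
  Position 2: 'm'
  Position 1: 'n'
  Position 0: 'h'
Reversed: eechmnh

eechmnh


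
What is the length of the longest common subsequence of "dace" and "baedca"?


LCS of "dace" and "baedca"
DP table:
           b    a    e    d    c    a
      0    0    0    0    0    0    0
  d   0    0    0    0    1    1    1
  a   0    0    1    1    1    1    2
  c   0    0    1    1    1    2    2
  e   0    0    1    2    2    2    2
LCS length = dp[4][6] = 2

2


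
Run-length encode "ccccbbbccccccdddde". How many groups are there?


Input: ccccbbbccccccdddde
Scanning for consecutive runs:
  Group 1: 'c' x 4 (positions 0-3)
  Group 2: 'b' x 3 (positions 4-6)
  Group 3: 'c' x 6 (positions 7-12)
  Group 4: 'd' x 4 (positions 13-16)
  Group 5: 'e' x 1 (positions 17-17)
Total groups: 5

5


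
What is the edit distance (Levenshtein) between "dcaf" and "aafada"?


Computing edit distance: "dcaf" -> "aafada"
DP table:
           a    a    f    a    d    a
      0    1    2    3    4    5    6
  d   1    1    2    3    4    4    5
  c   2    2    2    3    4    5    5
  a   3    2    2    3    3    4    5
  f   4    3    3    2    3    4    5
Edit distance = dp[4][6] = 5

5


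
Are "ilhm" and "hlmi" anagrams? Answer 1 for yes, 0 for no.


Strings: "ilhm", "hlmi"
Sorted first:  hilm
Sorted second: hilm
Sorted forms match => anagrams

1


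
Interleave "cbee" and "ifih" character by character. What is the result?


Interleaving "cbee" and "ifih":
  Position 0: 'c' from first, 'i' from second => "ci"
  Position 1: 'b' from first, 'f' from second => "bf"
  Position 2: 'e' from first, 'i' from second => "ei"
  Position 3: 'e' from first, 'h' from second => "eh"
Result: cibfeieh

cibfeieh


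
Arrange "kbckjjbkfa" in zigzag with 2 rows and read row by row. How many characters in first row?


Zigzag "kbckjjbkfa" into 2 rows:
Placing characters:
  'k' => row 0
  'b' => row 1
  'c' => row 0
  'k' => row 1
  'j' => row 0
  'j' => row 1
  'b' => row 0
  'k' => row 1
  'f' => row 0
  'a' => row 1
Rows:
  Row 0: "kcjbf"
  Row 1: "bkjka"
First row length: 5

5


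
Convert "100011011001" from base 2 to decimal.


Input: "100011011001" in base 2
Positional expansion:
  Digit '1' (value 1) x 2^11 = 2048
  Digit '0' (value 0) x 2^10 = 0
  Digit '0' (value 0) x 2^9 = 0
  Digit '0' (value 0) x 2^8 = 0
  Digit '1' (value 1) x 2^7 = 128
  Digit '1' (value 1) x 2^6 = 64
  Digit '0' (value 0) x 2^5 = 0
  Digit '1' (value 1) x 2^4 = 16
  Digit '1' (value 1) x 2^3 = 8
  Digit '0' (value 0) x 2^2 = 0
  Digit '0' (value 0) x 2^1 = 0
  Digit '1' (value 1) x 2^0 = 1
Sum = 2265

2265


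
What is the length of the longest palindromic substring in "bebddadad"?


Input: "bebddadad"
Checking substrings for palindromes:
  [4:9] "dadad" (len 5) => palindrome
  [0:3] "beb" (len 3) => palindrome
  [4:7] "dad" (len 3) => palindrome
  [5:8] "ada" (len 3) => palindrome
  [6:9] "dad" (len 3) => palindrome
  [3:5] "dd" (len 2) => palindrome
Longest palindromic substring: "dadad" with length 5

5


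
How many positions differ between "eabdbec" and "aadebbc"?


Comparing "eabdbec" and "aadebbc" position by position:
  Position 0: 'e' vs 'a' => DIFFER
  Position 1: 'a' vs 'a' => same
  Position 2: 'b' vs 'd' => DIFFER
  Position 3: 'd' vs 'e' => DIFFER
  Position 4: 'b' vs 'b' => same
  Position 5: 'e' vs 'b' => DIFFER
  Position 6: 'c' vs 'c' => same
Positions that differ: 4

4


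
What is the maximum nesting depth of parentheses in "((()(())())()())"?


Input: "((()(())())()())"
Tracking depth:
  Position 0 '(': depth becomes 1
  Position 1 '(': depth becomes 2
  Position 2 '(': depth becomes 3
  Position 3 ')': depth becomes 2
  Position 4 '(': depth becomes 3
  Position 5 '(': depth becomes 4
  Position 6 ')': depth becomes 3
  Position 7 ')': depth becomes 2
  Position 8 '(': depth becomes 3
  Position 9 ')': depth becomes 2
  Position 10 ')': depth becomes 1
  Position 11 '(': depth becomes 2
  Position 12 ')': depth becomes 1
  Position 13 '(': depth becomes 2
  Position 14 ')': depth becomes 1
  Position 15 ')': depth becomes 0
Maximum depth reached: 4

4


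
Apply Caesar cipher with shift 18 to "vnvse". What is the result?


Caesar cipher: shift "vnvse" by 18
  'v' (pos 21) + 18 = pos 13 = 'n'
  'n' (pos 13) + 18 = pos 5 = 'f'
  'v' (pos 21) + 18 = pos 13 = 'n'
  's' (pos 18) + 18 = pos 10 = 'k'
  'e' (pos 4) + 18 = pos 22 = 'w'
Result: nfnkw

nfnkw


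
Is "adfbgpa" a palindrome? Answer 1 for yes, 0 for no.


Input: adfbgpa
Reversed: apgbfda
  Compare pos 0 ('a') with pos 6 ('a'): match
  Compare pos 1 ('d') with pos 5 ('p'): MISMATCH
  Compare pos 2 ('f') with pos 4 ('g'): MISMATCH
Result: not a palindrome

0


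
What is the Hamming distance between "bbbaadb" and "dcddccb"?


Comparing "bbbaadb" and "dcddccb" position by position:
  Position 0: 'b' vs 'd' => differ
  Position 1: 'b' vs 'c' => differ
  Position 2: 'b' vs 'd' => differ
  Position 3: 'a' vs 'd' => differ
  Position 4: 'a' vs 'c' => differ
  Position 5: 'd' vs 'c' => differ
  Position 6: 'b' vs 'b' => same
Total differences (Hamming distance): 6

6


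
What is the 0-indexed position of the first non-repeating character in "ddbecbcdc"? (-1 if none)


Input: ddbecbcdc
Character frequencies:
  'b': 2
  'c': 3
  'd': 3
  'e': 1
Scanning left to right for freq == 1:
  Position 0 ('d'): freq=3, skip
  Position 1 ('d'): freq=3, skip
  Position 2 ('b'): freq=2, skip
  Position 3 ('e'): unique! => answer = 3

3


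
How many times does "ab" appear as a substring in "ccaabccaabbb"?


Searching for "ab" in "ccaabccaabbb"
Scanning each position:
  Position 0: "cc" => no
  Position 1: "ca" => no
  Position 2: "aa" => no
  Position 3: "ab" => MATCH
  Position 4: "bc" => no
  Position 5: "cc" => no
  Position 6: "ca" => no
  Position 7: "aa" => no
  Position 8: "ab" => MATCH
  Position 9: "bb" => no
  Position 10: "bb" => no
Total occurrences: 2

2


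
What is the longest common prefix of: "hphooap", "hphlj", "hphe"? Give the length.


Words: hphooap, hphlj, hphe
  Position 0: all 'h' => match
  Position 1: all 'p' => match
  Position 2: all 'h' => match
  Position 3: ('o', 'l', 'e') => mismatch, stop
LCP = "hph" (length 3)

3


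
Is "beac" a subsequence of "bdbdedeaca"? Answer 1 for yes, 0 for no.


Check if "beac" is a subsequence of "bdbdedeaca"
Greedy scan:
  Position 0 ('b'): matches sub[0] = 'b'
  Position 1 ('d'): no match needed
  Position 2 ('b'): no match needed
  Position 3 ('d'): no match needed
  Position 4 ('e'): matches sub[1] = 'e'
  Position 5 ('d'): no match needed
  Position 6 ('e'): no match needed
  Position 7 ('a'): matches sub[2] = 'a'
  Position 8 ('c'): matches sub[3] = 'c'
  Position 9 ('a'): no match needed
All 4 characters matched => is a subsequence

1


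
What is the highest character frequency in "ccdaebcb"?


Input: ccdaebcb
Character counts:
  'a': 1
  'b': 2
  'c': 3
  'd': 1
  'e': 1
Maximum frequency: 3

3


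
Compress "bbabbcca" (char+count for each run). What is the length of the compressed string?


Input: bbabbcca
Runs:
  'b' x 2 => "b2"
  'a' x 1 => "a1"
  'b' x 2 => "b2"
  'c' x 2 => "c2"
  'a' x 1 => "a1"
Compressed: "b2a1b2c2a1"
Compressed length: 10

10


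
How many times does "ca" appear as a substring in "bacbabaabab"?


Searching for "ca" in "bacbabaabab"
Scanning each position:
  Position 0: "ba" => no
  Position 1: "ac" => no
  Position 2: "cb" => no
  Position 3: "ba" => no
  Position 4: "ab" => no
  Position 5: "ba" => no
  Position 6: "aa" => no
  Position 7: "ab" => no
  Position 8: "ba" => no
  Position 9: "ab" => no
Total occurrences: 0

0


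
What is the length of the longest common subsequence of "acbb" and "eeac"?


LCS of "acbb" and "eeac"
DP table:
           e    e    a    c
      0    0    0    0    0
  a   0    0    0    1    1
  c   0    0    0    1    2
  b   0    0    0    1    2
  b   0    0    0    1    2
LCS length = dp[4][4] = 2

2
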